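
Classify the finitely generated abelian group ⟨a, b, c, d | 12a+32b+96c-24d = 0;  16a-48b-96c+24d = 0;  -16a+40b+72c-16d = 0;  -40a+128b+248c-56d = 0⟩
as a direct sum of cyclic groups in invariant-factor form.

Answer: M ≅ ℤ/4 ⊕ ℤ/8 ⊕ ℤ/8 ⊕ ℤ/8

Derivation:
rank_ℚ(R)=4; free=4−4=0
SNF(R) diag = [4, 8, 8, 8] → torsion [4, 8, 8, 8]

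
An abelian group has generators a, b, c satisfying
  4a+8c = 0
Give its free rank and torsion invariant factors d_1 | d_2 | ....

rank_ℚ(R)=1; free=3−1=2
SNF(R) diag = [4] → torsion [4]

Answer: M ≅ ℤ^2 ⊕ ℤ/4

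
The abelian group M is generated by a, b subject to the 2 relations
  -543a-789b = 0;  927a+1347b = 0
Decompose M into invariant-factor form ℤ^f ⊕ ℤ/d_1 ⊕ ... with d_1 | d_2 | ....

rank_ℚ(R)=2; free=2−2=0
SNF(R) diag = [3, 6] → torsion [3, 6]

Answer: M ≅ ℤ/3 ⊕ ℤ/6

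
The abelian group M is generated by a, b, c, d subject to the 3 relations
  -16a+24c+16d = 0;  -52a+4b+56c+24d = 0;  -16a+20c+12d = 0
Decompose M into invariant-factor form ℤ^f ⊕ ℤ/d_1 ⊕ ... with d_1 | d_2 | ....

rank_ℚ(R)=3; free=4−3=1
SNF(R) diag = [4, 4, 8] → torsion [4, 4, 8]

Answer: M ≅ ℤ^1 ⊕ ℤ/4 ⊕ ℤ/4 ⊕ ℤ/8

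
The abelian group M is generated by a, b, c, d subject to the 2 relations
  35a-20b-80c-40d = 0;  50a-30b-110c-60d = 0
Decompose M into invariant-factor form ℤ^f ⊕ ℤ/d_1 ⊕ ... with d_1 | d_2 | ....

rank_ℚ(R)=2; free=4−2=2
SNF(R) diag = [5, 10] → torsion [5, 10]

Answer: M ≅ ℤ^2 ⊕ ℤ/5 ⊕ ℤ/10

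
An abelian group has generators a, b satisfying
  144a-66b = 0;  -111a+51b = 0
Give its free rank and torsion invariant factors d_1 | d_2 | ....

rank_ℚ(R)=2; free=2−2=0
SNF(R) diag = [3, 6] → torsion [3, 6]

Answer: M ≅ ℤ/3 ⊕ ℤ/6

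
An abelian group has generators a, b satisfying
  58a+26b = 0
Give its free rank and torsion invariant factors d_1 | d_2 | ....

rank_ℚ(R)=1; free=2−1=1
SNF(R) diag = [2] → torsion [2]

Answer: M ≅ ℤ^1 ⊕ ℤ/2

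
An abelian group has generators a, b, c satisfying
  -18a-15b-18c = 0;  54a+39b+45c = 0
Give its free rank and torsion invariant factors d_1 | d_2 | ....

Answer: M ≅ ℤ^1 ⊕ ℤ/3 ⊕ ℤ/9

Derivation:
rank_ℚ(R)=2; free=3−2=1
SNF(R) diag = [3, 9] → torsion [3, 9]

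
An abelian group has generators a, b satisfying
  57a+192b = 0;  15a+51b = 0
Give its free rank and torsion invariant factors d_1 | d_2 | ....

rank_ℚ(R)=2; free=2−2=0
SNF(R) diag = [3, 9] → torsion [3, 9]

Answer: M ≅ ℤ/3 ⊕ ℤ/9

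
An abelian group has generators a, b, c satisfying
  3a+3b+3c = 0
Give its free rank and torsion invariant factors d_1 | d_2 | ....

Answer: M ≅ ℤ^2 ⊕ ℤ/3

Derivation:
rank_ℚ(R)=1; free=3−1=2
SNF(R) diag = [3] → torsion [3]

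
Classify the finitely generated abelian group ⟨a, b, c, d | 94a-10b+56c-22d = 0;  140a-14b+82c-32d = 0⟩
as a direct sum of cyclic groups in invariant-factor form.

rank_ℚ(R)=2; free=4−2=2
SNF(R) diag = [2, 6] → torsion [2, 6]

Answer: M ≅ ℤ^2 ⊕ ℤ/2 ⊕ ℤ/6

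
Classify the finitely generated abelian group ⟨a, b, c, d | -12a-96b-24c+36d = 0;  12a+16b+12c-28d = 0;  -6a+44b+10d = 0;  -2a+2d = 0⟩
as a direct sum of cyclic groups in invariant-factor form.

rank_ℚ(R)=4; free=4−4=0
SNF(R) diag = [2, 4, 12, 24] → torsion [2, 4, 12, 24]

Answer: M ≅ ℤ/2 ⊕ ℤ/4 ⊕ ℤ/12 ⊕ ℤ/24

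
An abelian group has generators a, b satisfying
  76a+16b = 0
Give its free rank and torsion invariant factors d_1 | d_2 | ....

Answer: M ≅ ℤ^1 ⊕ ℤ/4

Derivation:
rank_ℚ(R)=1; free=2−1=1
SNF(R) diag = [4] → torsion [4]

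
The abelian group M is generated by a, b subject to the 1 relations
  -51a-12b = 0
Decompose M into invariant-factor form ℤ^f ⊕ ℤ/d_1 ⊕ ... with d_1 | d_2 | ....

rank_ℚ(R)=1; free=2−1=1
SNF(R) diag = [3] → torsion [3]

Answer: M ≅ ℤ^1 ⊕ ℤ/3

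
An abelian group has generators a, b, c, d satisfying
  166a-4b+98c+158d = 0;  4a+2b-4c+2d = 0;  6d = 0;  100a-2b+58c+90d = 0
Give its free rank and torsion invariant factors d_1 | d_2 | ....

rank_ℚ(R)=4; free=4−4=0
SNF(R) diag = [2, 2, 6, 18] → torsion [2, 2, 6, 18]

Answer: M ≅ ℤ/2 ⊕ ℤ/2 ⊕ ℤ/6 ⊕ ℤ/18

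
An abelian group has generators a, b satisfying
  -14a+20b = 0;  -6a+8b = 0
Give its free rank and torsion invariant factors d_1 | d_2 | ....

rank_ℚ(R)=2; free=2−2=0
SNF(R) diag = [2, 4] → torsion [2, 4]

Answer: M ≅ ℤ/2 ⊕ ℤ/4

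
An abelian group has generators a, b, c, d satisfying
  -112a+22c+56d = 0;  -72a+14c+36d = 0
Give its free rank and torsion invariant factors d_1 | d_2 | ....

Answer: M ≅ ℤ^2 ⊕ ℤ/2 ⊕ ℤ/4

Derivation:
rank_ℚ(R)=2; free=4−2=2
SNF(R) diag = [2, 4] → torsion [2, 4]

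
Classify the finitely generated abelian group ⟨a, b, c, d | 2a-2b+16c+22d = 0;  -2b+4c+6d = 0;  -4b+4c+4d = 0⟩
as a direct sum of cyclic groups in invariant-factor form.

rank_ℚ(R)=3; free=4−3=1
SNF(R) diag = [2, 2, 4] → torsion [2, 2, 4]

Answer: M ≅ ℤ^1 ⊕ ℤ/2 ⊕ ℤ/2 ⊕ ℤ/4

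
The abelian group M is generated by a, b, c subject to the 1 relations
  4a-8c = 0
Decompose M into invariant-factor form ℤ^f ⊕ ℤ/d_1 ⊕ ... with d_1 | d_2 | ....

rank_ℚ(R)=1; free=3−1=2
SNF(R) diag = [4] → torsion [4]

Answer: M ≅ ℤ^2 ⊕ ℤ/4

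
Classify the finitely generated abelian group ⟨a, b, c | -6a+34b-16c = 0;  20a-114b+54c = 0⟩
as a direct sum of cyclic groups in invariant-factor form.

Answer: M ≅ ℤ^1 ⊕ ℤ/2 ⊕ ℤ/2

Derivation:
rank_ℚ(R)=2; free=3−2=1
SNF(R) diag = [2, 2] → torsion [2, 2]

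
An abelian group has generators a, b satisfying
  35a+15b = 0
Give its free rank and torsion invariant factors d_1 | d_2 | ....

Answer: M ≅ ℤ^1 ⊕ ℤ/5

Derivation:
rank_ℚ(R)=1; free=2−1=1
SNF(R) diag = [5] → torsion [5]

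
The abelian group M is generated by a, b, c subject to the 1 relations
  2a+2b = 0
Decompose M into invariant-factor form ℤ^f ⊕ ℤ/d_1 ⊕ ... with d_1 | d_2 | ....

Answer: M ≅ ℤ^2 ⊕ ℤ/2

Derivation:
rank_ℚ(R)=1; free=3−1=2
SNF(R) diag = [2] → torsion [2]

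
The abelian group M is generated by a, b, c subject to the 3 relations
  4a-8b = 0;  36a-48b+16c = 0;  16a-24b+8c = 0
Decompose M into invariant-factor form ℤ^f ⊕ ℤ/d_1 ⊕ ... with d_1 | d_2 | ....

rank_ℚ(R)=3; free=3−3=0
SNF(R) diag = [4, 8, 8] → torsion [4, 8, 8]

Answer: M ≅ ℤ/4 ⊕ ℤ/8 ⊕ ℤ/8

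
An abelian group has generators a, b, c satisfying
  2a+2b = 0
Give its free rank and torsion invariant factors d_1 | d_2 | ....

Answer: M ≅ ℤ^2 ⊕ ℤ/2

Derivation:
rank_ℚ(R)=1; free=3−1=2
SNF(R) diag = [2] → torsion [2]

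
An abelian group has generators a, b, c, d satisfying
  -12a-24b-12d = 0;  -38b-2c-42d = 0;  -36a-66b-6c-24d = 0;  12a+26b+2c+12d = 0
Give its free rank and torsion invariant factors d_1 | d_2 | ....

Answer: M ≅ ℤ/2 ⊕ ℤ/6 ⊕ ℤ/12 ⊕ ℤ/12

Derivation:
rank_ℚ(R)=4; free=4−4=0
SNF(R) diag = [2, 6, 12, 12] → torsion [2, 6, 12, 12]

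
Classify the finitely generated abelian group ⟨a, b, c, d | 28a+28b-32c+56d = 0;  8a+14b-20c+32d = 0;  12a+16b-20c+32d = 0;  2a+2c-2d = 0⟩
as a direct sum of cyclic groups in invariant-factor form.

rank_ℚ(R)=4; free=4−4=0
SNF(R) diag = [2, 2, 4, 12] → torsion [2, 2, 4, 12]

Answer: M ≅ ℤ/2 ⊕ ℤ/2 ⊕ ℤ/4 ⊕ ℤ/12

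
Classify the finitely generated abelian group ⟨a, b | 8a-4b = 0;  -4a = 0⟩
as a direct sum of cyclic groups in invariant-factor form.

rank_ℚ(R)=2; free=2−2=0
SNF(R) diag = [4, 4] → torsion [4, 4]

Answer: M ≅ ℤ/4 ⊕ ℤ/4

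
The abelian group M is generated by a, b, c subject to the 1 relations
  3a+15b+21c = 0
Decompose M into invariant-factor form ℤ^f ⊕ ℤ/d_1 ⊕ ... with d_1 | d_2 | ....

rank_ℚ(R)=1; free=3−1=2
SNF(R) diag = [3] → torsion [3]

Answer: M ≅ ℤ^2 ⊕ ℤ/3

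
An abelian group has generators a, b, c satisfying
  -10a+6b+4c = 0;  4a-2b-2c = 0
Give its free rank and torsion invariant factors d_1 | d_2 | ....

Answer: M ≅ ℤ^1 ⊕ ℤ/2 ⊕ ℤ/2

Derivation:
rank_ℚ(R)=2; free=3−2=1
SNF(R) diag = [2, 2] → torsion [2, 2]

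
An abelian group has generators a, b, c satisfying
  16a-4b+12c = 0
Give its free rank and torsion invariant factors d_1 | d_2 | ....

rank_ℚ(R)=1; free=3−1=2
SNF(R) diag = [4] → torsion [4]

Answer: M ≅ ℤ^2 ⊕ ℤ/4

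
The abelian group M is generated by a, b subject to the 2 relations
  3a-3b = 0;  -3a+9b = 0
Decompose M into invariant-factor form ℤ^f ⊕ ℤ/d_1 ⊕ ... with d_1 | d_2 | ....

rank_ℚ(R)=2; free=2−2=0
SNF(R) diag = [3, 6] → torsion [3, 6]

Answer: M ≅ ℤ/3 ⊕ ℤ/6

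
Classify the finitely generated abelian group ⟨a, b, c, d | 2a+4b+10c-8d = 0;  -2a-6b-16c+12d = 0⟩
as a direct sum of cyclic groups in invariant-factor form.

Answer: M ≅ ℤ^2 ⊕ ℤ/2 ⊕ ℤ/2

Derivation:
rank_ℚ(R)=2; free=4−2=2
SNF(R) diag = [2, 2] → torsion [2, 2]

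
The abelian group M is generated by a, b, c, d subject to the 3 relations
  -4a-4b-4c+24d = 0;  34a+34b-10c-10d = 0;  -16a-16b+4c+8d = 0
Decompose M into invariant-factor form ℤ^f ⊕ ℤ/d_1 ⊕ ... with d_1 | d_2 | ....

Answer: M ≅ ℤ^1 ⊕ ℤ/2 ⊕ ℤ/4 ⊕ ℤ/4

Derivation:
rank_ℚ(R)=3; free=4−3=1
SNF(R) diag = [2, 4, 4] → torsion [2, 4, 4]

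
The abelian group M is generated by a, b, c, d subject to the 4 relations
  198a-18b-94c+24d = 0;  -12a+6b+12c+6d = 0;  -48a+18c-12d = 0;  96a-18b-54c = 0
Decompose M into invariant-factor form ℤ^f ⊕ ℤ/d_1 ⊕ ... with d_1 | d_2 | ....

rank_ℚ(R)=4; free=4−4=0
SNF(R) diag = [2, 6, 6, 6] → torsion [2, 6, 6, 6]

Answer: M ≅ ℤ/2 ⊕ ℤ/6 ⊕ ℤ/6 ⊕ ℤ/6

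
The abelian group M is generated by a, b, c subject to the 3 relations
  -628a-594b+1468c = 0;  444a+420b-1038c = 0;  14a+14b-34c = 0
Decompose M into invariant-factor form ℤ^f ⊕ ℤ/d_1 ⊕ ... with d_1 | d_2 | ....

Answer: M ≅ ℤ/2 ⊕ ℤ/2 ⊕ ℤ/6

Derivation:
rank_ℚ(R)=3; free=3−3=0
SNF(R) diag = [2, 2, 6] → torsion [2, 2, 6]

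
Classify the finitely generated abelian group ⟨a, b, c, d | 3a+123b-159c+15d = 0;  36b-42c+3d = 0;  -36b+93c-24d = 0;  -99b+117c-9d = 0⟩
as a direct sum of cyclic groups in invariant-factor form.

Answer: M ≅ ℤ/3 ⊕ ℤ/3 ⊕ ℤ/9 ⊕ ℤ/9

Derivation:
rank_ℚ(R)=4; free=4−4=0
SNF(R) diag = [3, 3, 9, 9] → torsion [3, 3, 9, 9]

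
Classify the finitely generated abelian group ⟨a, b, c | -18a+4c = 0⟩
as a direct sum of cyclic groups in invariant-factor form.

rank_ℚ(R)=1; free=3−1=2
SNF(R) diag = [2] → torsion [2]

Answer: M ≅ ℤ^2 ⊕ ℤ/2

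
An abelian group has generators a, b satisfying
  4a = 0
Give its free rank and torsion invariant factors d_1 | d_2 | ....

rank_ℚ(R)=1; free=2−1=1
SNF(R) diag = [4] → torsion [4]

Answer: M ≅ ℤ^1 ⊕ ℤ/4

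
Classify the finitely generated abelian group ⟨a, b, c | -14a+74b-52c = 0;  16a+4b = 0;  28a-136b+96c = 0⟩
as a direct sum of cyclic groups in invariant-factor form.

rank_ℚ(R)=3; free=3−3=0
SNF(R) diag = [2, 4, 8] → torsion [2, 4, 8]

Answer: M ≅ ℤ/2 ⊕ ℤ/4 ⊕ ℤ/8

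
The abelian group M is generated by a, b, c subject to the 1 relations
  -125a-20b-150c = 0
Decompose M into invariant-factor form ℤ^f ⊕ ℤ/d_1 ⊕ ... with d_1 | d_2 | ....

Answer: M ≅ ℤ^2 ⊕ ℤ/5

Derivation:
rank_ℚ(R)=1; free=3−1=2
SNF(R) diag = [5] → torsion [5]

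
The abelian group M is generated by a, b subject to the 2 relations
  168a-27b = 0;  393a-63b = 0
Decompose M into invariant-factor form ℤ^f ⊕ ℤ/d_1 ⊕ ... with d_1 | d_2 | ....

rank_ℚ(R)=2; free=2−2=0
SNF(R) diag = [3, 9] → torsion [3, 9]

Answer: M ≅ ℤ/3 ⊕ ℤ/9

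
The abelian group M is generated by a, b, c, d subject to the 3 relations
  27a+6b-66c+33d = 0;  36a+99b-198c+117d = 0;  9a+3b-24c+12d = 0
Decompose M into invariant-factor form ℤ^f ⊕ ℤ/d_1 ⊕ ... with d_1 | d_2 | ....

rank_ℚ(R)=3; free=4−3=1
SNF(R) diag = [3, 9, 18] → torsion [3, 9, 18]

Answer: M ≅ ℤ^1 ⊕ ℤ/3 ⊕ ℤ/9 ⊕ ℤ/18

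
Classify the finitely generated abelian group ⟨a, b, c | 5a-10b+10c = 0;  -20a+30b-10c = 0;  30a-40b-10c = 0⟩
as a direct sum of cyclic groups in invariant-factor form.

rank_ℚ(R)=3; free=3−3=0
SNF(R) diag = [5, 10, 10] → torsion [5, 10, 10]

Answer: M ≅ ℤ/5 ⊕ ℤ/10 ⊕ ℤ/10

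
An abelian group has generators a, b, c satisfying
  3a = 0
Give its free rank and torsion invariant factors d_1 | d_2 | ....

Answer: M ≅ ℤ^2 ⊕ ℤ/3

Derivation:
rank_ℚ(R)=1; free=3−1=2
SNF(R) diag = [3] → torsion [3]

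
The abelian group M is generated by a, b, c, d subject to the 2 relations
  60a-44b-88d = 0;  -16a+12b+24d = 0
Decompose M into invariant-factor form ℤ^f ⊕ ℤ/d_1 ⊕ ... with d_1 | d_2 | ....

Answer: M ≅ ℤ^2 ⊕ ℤ/4 ⊕ ℤ/4

Derivation:
rank_ℚ(R)=2; free=4−2=2
SNF(R) diag = [4, 4] → torsion [4, 4]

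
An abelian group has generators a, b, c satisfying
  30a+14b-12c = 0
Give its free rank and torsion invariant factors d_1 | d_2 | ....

rank_ℚ(R)=1; free=3−1=2
SNF(R) diag = [2] → torsion [2]

Answer: M ≅ ℤ^2 ⊕ ℤ/2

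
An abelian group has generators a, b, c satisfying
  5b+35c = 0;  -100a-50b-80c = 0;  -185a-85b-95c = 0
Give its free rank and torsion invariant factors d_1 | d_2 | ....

Answer: M ≅ ℤ/5 ⊕ ℤ/5 ⊕ ℤ/10

Derivation:
rank_ℚ(R)=3; free=3−3=0
SNF(R) diag = [5, 5, 10] → torsion [5, 5, 10]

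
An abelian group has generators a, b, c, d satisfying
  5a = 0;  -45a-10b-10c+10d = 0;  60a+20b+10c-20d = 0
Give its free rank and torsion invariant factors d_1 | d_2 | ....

rank_ℚ(R)=3; free=4−3=1
SNF(R) diag = [5, 10, 10] → torsion [5, 10, 10]

Answer: M ≅ ℤ^1 ⊕ ℤ/5 ⊕ ℤ/10 ⊕ ℤ/10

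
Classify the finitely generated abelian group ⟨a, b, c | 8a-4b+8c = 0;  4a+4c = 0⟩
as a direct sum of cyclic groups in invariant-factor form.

Answer: M ≅ ℤ^1 ⊕ ℤ/4 ⊕ ℤ/4

Derivation:
rank_ℚ(R)=2; free=3−2=1
SNF(R) diag = [4, 4] → torsion [4, 4]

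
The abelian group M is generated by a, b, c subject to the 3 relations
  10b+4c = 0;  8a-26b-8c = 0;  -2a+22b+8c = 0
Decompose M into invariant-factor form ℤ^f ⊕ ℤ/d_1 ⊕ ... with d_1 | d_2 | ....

rank_ℚ(R)=3; free=3−3=0
SNF(R) diag = [2, 2, 4] → torsion [2, 2, 4]

Answer: M ≅ ℤ/2 ⊕ ℤ/2 ⊕ ℤ/4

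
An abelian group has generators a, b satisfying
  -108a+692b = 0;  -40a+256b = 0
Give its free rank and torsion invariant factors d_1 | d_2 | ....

Answer: M ≅ ℤ/4 ⊕ ℤ/8

Derivation:
rank_ℚ(R)=2; free=2−2=0
SNF(R) diag = [4, 8] → torsion [4, 8]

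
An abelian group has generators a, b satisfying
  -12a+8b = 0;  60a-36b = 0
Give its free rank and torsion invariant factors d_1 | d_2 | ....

Answer: M ≅ ℤ/4 ⊕ ℤ/12

Derivation:
rank_ℚ(R)=2; free=2−2=0
SNF(R) diag = [4, 12] → torsion [4, 12]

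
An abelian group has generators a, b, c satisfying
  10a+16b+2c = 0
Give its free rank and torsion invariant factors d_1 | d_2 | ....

Answer: M ≅ ℤ^2 ⊕ ℤ/2

Derivation:
rank_ℚ(R)=1; free=3−1=2
SNF(R) diag = [2] → torsion [2]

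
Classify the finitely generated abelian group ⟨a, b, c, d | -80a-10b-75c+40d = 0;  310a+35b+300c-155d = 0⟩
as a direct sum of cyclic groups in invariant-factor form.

rank_ℚ(R)=2; free=4−2=2
SNF(R) diag = [5, 15] → torsion [5, 15]

Answer: M ≅ ℤ^2 ⊕ ℤ/5 ⊕ ℤ/15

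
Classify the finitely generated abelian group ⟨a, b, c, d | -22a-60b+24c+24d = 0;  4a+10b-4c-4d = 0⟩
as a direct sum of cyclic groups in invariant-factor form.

rank_ℚ(R)=2; free=4−2=2
SNF(R) diag = [2, 2] → torsion [2, 2]

Answer: M ≅ ℤ^2 ⊕ ℤ/2 ⊕ ℤ/2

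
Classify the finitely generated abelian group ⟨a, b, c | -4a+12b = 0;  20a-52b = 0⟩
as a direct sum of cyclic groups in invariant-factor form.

Answer: M ≅ ℤ^1 ⊕ ℤ/4 ⊕ ℤ/8

Derivation:
rank_ℚ(R)=2; free=3−2=1
SNF(R) diag = [4, 8] → torsion [4, 8]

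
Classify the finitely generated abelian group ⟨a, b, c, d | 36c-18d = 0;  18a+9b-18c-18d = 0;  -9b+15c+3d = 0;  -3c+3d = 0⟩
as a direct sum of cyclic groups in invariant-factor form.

Answer: M ≅ ℤ/3 ⊕ ℤ/9 ⊕ ℤ/18 ⊕ ℤ/18

Derivation:
rank_ℚ(R)=4; free=4−4=0
SNF(R) diag = [3, 9, 18, 18] → torsion [3, 9, 18, 18]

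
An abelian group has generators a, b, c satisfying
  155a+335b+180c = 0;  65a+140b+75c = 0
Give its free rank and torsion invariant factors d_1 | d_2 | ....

Answer: M ≅ ℤ^1 ⊕ ℤ/5 ⊕ ℤ/15

Derivation:
rank_ℚ(R)=2; free=3−2=1
SNF(R) diag = [5, 15] → torsion [5, 15]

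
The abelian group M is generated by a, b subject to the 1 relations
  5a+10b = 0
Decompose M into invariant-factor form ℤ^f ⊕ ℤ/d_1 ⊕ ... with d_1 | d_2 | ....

rank_ℚ(R)=1; free=2−1=1
SNF(R) diag = [5] → torsion [5]

Answer: M ≅ ℤ^1 ⊕ ℤ/5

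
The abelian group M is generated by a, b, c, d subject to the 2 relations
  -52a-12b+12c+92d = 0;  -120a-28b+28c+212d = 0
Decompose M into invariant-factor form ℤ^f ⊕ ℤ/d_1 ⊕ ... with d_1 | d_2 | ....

rank_ℚ(R)=2; free=4−2=2
SNF(R) diag = [4, 4] → torsion [4, 4]

Answer: M ≅ ℤ^2 ⊕ ℤ/4 ⊕ ℤ/4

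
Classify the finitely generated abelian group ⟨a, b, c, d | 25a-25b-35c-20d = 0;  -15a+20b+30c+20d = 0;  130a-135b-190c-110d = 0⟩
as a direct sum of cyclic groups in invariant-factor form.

Answer: M ≅ ℤ^1 ⊕ ℤ/5 ⊕ ℤ/5 ⊕ ℤ/5

Derivation:
rank_ℚ(R)=3; free=4−3=1
SNF(R) diag = [5, 5, 5] → torsion [5, 5, 5]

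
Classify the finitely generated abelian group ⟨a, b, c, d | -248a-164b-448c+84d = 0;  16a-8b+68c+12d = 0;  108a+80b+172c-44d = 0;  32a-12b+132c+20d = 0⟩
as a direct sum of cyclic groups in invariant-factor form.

rank_ℚ(R)=4; free=4−4=0
SNF(R) diag = [4, 4, 12, 36] → torsion [4, 4, 12, 36]

Answer: M ≅ ℤ/4 ⊕ ℤ/4 ⊕ ℤ/12 ⊕ ℤ/36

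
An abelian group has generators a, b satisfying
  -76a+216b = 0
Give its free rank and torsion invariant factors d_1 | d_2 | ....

rank_ℚ(R)=1; free=2−1=1
SNF(R) diag = [4] → torsion [4]

Answer: M ≅ ℤ^1 ⊕ ℤ/4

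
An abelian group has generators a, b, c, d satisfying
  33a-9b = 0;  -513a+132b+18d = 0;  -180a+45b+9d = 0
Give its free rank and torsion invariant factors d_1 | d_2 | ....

rank_ℚ(R)=3; free=4−3=1
SNF(R) diag = [3, 3, 9] → torsion [3, 3, 9]

Answer: M ≅ ℤ^1 ⊕ ℤ/3 ⊕ ℤ/3 ⊕ ℤ/9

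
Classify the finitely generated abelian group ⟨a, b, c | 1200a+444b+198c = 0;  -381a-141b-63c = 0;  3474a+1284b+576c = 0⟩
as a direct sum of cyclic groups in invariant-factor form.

rank_ℚ(R)=3; free=3−3=0
SNF(R) diag = [3, 6, 18] → torsion [3, 6, 18]

Answer: M ≅ ℤ/3 ⊕ ℤ/6 ⊕ ℤ/18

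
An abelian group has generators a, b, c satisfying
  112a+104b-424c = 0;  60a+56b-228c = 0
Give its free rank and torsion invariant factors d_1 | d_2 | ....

Answer: M ≅ ℤ^1 ⊕ ℤ/4 ⊕ ℤ/8

Derivation:
rank_ℚ(R)=2; free=3−2=1
SNF(R) diag = [4, 8] → torsion [4, 8]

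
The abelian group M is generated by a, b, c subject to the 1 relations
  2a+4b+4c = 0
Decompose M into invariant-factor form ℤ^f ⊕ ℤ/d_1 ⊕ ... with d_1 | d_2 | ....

rank_ℚ(R)=1; free=3−1=2
SNF(R) diag = [2] → torsion [2]

Answer: M ≅ ℤ^2 ⊕ ℤ/2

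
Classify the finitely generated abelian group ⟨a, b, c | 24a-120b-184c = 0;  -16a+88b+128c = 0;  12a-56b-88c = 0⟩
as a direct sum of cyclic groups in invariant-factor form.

rank_ℚ(R)=3; free=3−3=0
SNF(R) diag = [4, 8, 8] → torsion [4, 8, 8]

Answer: M ≅ ℤ/4 ⊕ ℤ/8 ⊕ ℤ/8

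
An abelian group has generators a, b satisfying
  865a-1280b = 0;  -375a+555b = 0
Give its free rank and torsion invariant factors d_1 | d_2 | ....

rank_ℚ(R)=2; free=2−2=0
SNF(R) diag = [5, 15] → torsion [5, 15]

Answer: M ≅ ℤ/5 ⊕ ℤ/15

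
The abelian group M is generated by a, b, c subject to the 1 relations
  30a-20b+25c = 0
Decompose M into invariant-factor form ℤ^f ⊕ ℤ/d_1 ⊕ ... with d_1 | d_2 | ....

Answer: M ≅ ℤ^2 ⊕ ℤ/5

Derivation:
rank_ℚ(R)=1; free=3−1=2
SNF(R) diag = [5] → torsion [5]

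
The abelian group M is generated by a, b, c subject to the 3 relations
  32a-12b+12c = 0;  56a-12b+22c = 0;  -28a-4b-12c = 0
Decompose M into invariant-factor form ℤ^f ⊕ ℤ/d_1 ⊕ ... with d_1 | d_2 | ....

rank_ℚ(R)=3; free=3−3=0
SNF(R) diag = [2, 4, 4] → torsion [2, 4, 4]

Answer: M ≅ ℤ/2 ⊕ ℤ/4 ⊕ ℤ/4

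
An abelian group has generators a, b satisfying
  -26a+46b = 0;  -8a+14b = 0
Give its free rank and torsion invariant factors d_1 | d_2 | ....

rank_ℚ(R)=2; free=2−2=0
SNF(R) diag = [2, 2] → torsion [2, 2]

Answer: M ≅ ℤ/2 ⊕ ℤ/2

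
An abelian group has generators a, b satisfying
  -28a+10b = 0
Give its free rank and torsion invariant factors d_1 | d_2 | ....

rank_ℚ(R)=1; free=2−1=1
SNF(R) diag = [2] → torsion [2]

Answer: M ≅ ℤ^1 ⊕ ℤ/2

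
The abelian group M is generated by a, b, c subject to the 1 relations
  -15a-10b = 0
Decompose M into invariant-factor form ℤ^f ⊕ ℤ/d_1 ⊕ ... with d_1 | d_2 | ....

Answer: M ≅ ℤ^2 ⊕ ℤ/5

Derivation:
rank_ℚ(R)=1; free=3−1=2
SNF(R) diag = [5] → torsion [5]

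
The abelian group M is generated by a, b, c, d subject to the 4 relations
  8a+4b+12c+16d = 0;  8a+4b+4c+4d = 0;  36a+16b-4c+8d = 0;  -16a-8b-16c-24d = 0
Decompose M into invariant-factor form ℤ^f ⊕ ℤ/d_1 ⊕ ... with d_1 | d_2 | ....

Answer: M ≅ ℤ/4 ⊕ ℤ/4 ⊕ ℤ/4 ⊕ ℤ/8

Derivation:
rank_ℚ(R)=4; free=4−4=0
SNF(R) diag = [4, 4, 4, 8] → torsion [4, 4, 4, 8]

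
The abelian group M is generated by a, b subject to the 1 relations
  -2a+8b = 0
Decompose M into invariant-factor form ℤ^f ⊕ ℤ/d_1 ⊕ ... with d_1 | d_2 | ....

Answer: M ≅ ℤ^1 ⊕ ℤ/2

Derivation:
rank_ℚ(R)=1; free=2−1=1
SNF(R) diag = [2] → torsion [2]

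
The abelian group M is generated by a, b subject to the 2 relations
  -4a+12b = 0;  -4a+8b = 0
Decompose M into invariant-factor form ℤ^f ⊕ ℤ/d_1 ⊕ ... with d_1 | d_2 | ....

Answer: M ≅ ℤ/4 ⊕ ℤ/4

Derivation:
rank_ℚ(R)=2; free=2−2=0
SNF(R) diag = [4, 4] → torsion [4, 4]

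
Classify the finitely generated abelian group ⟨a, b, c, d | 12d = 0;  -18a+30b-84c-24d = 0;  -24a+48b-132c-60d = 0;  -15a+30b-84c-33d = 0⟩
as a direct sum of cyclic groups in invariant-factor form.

Answer: M ≅ ℤ/3 ⊕ ℤ/6 ⊕ ℤ/12 ⊕ ℤ/12

Derivation:
rank_ℚ(R)=4; free=4−4=0
SNF(R) diag = [3, 6, 12, 12] → torsion [3, 6, 12, 12]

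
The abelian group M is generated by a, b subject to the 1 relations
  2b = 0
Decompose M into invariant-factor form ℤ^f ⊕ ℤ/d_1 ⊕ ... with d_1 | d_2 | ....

Answer: M ≅ ℤ^1 ⊕ ℤ/2

Derivation:
rank_ℚ(R)=1; free=2−1=1
SNF(R) diag = [2] → torsion [2]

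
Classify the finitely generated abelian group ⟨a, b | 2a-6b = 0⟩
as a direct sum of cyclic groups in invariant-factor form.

rank_ℚ(R)=1; free=2−1=1
SNF(R) diag = [2] → torsion [2]

Answer: M ≅ ℤ^1 ⊕ ℤ/2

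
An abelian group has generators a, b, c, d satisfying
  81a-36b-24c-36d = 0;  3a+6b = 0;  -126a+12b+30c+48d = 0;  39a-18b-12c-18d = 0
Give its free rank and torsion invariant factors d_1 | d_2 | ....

rank_ℚ(R)=4; free=4−4=0
SNF(R) diag = [3, 6, 6, 6] → torsion [3, 6, 6, 6]

Answer: M ≅ ℤ/3 ⊕ ℤ/6 ⊕ ℤ/6 ⊕ ℤ/6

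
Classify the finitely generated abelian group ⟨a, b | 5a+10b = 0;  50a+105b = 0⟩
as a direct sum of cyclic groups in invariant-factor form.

Answer: M ≅ ℤ/5 ⊕ ℤ/5

Derivation:
rank_ℚ(R)=2; free=2−2=0
SNF(R) diag = [5, 5] → torsion [5, 5]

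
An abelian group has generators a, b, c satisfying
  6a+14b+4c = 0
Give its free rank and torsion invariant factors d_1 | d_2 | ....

Answer: M ≅ ℤ^2 ⊕ ℤ/2

Derivation:
rank_ℚ(R)=1; free=3−1=2
SNF(R) diag = [2] → torsion [2]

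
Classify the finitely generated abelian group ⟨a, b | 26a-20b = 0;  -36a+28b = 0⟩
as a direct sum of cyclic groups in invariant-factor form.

Answer: M ≅ ℤ/2 ⊕ ℤ/4

Derivation:
rank_ℚ(R)=2; free=2−2=0
SNF(R) diag = [2, 4] → torsion [2, 4]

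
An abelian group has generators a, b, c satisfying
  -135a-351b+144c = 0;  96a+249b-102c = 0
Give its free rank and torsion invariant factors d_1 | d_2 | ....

Answer: M ≅ ℤ^1 ⊕ ℤ/3 ⊕ ℤ/9

Derivation:
rank_ℚ(R)=2; free=3−2=1
SNF(R) diag = [3, 9] → torsion [3, 9]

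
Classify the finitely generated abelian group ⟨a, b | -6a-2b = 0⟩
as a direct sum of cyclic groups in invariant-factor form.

Answer: M ≅ ℤ^1 ⊕ ℤ/2

Derivation:
rank_ℚ(R)=1; free=2−1=1
SNF(R) diag = [2] → torsion [2]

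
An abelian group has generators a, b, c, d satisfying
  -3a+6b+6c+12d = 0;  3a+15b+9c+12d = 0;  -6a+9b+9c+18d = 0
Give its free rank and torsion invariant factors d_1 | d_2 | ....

Answer: M ≅ ℤ^1 ⊕ ℤ/3 ⊕ ℤ/3 ⊕ ℤ/6

Derivation:
rank_ℚ(R)=3; free=4−3=1
SNF(R) diag = [3, 3, 6] → torsion [3, 3, 6]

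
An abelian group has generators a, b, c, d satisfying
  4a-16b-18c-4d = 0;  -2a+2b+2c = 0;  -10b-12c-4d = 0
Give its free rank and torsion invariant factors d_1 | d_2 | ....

Answer: M ≅ ℤ^1 ⊕ ℤ/2 ⊕ ℤ/2 ⊕ ℤ/2

Derivation:
rank_ℚ(R)=3; free=4−3=1
SNF(R) diag = [2, 2, 2] → torsion [2, 2, 2]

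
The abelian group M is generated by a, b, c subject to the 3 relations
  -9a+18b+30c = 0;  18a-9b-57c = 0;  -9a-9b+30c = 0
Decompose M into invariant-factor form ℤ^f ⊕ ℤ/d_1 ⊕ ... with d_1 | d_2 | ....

Answer: M ≅ ℤ/3 ⊕ ℤ/9 ⊕ ℤ/27

Derivation:
rank_ℚ(R)=3; free=3−3=0
SNF(R) diag = [3, 9, 27] → torsion [3, 9, 27]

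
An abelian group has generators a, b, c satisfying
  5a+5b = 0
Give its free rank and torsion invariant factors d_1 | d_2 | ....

Answer: M ≅ ℤ^2 ⊕ ℤ/5

Derivation:
rank_ℚ(R)=1; free=3−1=2
SNF(R) diag = [5] → torsion [5]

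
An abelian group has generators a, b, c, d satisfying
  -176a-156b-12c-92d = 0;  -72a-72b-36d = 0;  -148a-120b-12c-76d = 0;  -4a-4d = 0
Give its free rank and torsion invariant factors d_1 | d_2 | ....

Answer: M ≅ ℤ/4 ⊕ ℤ/12 ⊕ ℤ/12 ⊕ ℤ/36

Derivation:
rank_ℚ(R)=4; free=4−4=0
SNF(R) diag = [4, 12, 12, 36] → torsion [4, 12, 12, 36]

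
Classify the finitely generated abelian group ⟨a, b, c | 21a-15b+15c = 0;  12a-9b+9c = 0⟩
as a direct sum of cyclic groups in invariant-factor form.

rank_ℚ(R)=2; free=3−2=1
SNF(R) diag = [3, 3] → torsion [3, 3]

Answer: M ≅ ℤ^1 ⊕ ℤ/3 ⊕ ℤ/3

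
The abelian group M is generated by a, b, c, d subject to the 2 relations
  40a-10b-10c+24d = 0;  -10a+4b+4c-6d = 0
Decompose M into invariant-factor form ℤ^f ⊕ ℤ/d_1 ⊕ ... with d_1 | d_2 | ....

rank_ℚ(R)=2; free=4−2=2
SNF(R) diag = [2, 6] → torsion [2, 6]

Answer: M ≅ ℤ^2 ⊕ ℤ/2 ⊕ ℤ/6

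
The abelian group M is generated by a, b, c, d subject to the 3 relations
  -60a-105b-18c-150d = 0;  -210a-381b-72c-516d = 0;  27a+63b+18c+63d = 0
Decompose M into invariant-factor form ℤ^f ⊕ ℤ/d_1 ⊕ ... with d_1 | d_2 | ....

rank_ℚ(R)=3; free=4−3=1
SNF(R) diag = [3, 9, 18] → torsion [3, 9, 18]

Answer: M ≅ ℤ^1 ⊕ ℤ/3 ⊕ ℤ/9 ⊕ ℤ/18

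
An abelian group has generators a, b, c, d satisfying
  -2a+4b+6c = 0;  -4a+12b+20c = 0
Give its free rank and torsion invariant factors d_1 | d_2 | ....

rank_ℚ(R)=2; free=4−2=2
SNF(R) diag = [2, 4] → torsion [2, 4]

Answer: M ≅ ℤ^2 ⊕ ℤ/2 ⊕ ℤ/4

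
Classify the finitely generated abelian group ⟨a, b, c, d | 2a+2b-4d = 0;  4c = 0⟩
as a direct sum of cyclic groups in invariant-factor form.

rank_ℚ(R)=2; free=4−2=2
SNF(R) diag = [2, 4] → torsion [2, 4]

Answer: M ≅ ℤ^2 ⊕ ℤ/2 ⊕ ℤ/4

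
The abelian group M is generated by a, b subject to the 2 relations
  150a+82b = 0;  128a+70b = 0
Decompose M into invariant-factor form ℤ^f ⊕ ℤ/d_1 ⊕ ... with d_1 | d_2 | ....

Answer: M ≅ ℤ/2 ⊕ ℤ/2

Derivation:
rank_ℚ(R)=2; free=2−2=0
SNF(R) diag = [2, 2] → torsion [2, 2]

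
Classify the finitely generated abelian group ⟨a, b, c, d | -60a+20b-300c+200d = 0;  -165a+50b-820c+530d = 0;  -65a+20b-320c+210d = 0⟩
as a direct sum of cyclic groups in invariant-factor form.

Answer: M ≅ ℤ^1 ⊕ ℤ/5 ⊕ ℤ/10 ⊕ ℤ/20

Derivation:
rank_ℚ(R)=3; free=4−3=1
SNF(R) diag = [5, 10, 20] → torsion [5, 10, 20]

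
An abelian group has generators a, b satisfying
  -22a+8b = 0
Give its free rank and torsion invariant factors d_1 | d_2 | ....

Answer: M ≅ ℤ^1 ⊕ ℤ/2

Derivation:
rank_ℚ(R)=1; free=2−1=1
SNF(R) diag = [2] → torsion [2]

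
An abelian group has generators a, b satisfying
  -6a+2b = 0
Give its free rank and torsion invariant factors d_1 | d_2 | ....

Answer: M ≅ ℤ^1 ⊕ ℤ/2

Derivation:
rank_ℚ(R)=1; free=2−1=1
SNF(R) diag = [2] → torsion [2]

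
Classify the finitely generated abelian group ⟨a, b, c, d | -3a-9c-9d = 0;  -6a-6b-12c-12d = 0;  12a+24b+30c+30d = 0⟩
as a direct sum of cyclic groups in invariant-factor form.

rank_ℚ(R)=3; free=4−3=1
SNF(R) diag = [3, 6, 18] → torsion [3, 6, 18]

Answer: M ≅ ℤ^1 ⊕ ℤ/3 ⊕ ℤ/6 ⊕ ℤ/18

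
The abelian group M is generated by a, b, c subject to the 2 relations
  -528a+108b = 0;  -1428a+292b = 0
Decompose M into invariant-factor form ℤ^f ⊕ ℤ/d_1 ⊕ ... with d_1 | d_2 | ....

Answer: M ≅ ℤ^1 ⊕ ℤ/4 ⊕ ℤ/12

Derivation:
rank_ℚ(R)=2; free=3−2=1
SNF(R) diag = [4, 12] → torsion [4, 12]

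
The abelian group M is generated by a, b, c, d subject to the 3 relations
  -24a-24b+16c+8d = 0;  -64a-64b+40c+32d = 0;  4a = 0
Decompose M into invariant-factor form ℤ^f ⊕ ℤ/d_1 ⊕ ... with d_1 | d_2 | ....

rank_ℚ(R)=3; free=4−3=1
SNF(R) diag = [4, 8, 8] → torsion [4, 8, 8]

Answer: M ≅ ℤ^1 ⊕ ℤ/4 ⊕ ℤ/8 ⊕ ℤ/8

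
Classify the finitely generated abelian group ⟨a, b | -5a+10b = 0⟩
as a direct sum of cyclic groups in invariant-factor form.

Answer: M ≅ ℤ^1 ⊕ ℤ/5

Derivation:
rank_ℚ(R)=1; free=2−1=1
SNF(R) diag = [5] → torsion [5]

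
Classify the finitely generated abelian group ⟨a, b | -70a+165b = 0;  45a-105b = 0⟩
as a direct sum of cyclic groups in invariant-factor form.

Answer: M ≅ ℤ/5 ⊕ ℤ/15

Derivation:
rank_ℚ(R)=2; free=2−2=0
SNF(R) diag = [5, 15] → torsion [5, 15]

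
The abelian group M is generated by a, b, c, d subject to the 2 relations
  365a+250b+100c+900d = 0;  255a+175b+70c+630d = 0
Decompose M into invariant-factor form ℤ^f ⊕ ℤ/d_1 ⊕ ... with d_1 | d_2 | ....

rank_ℚ(R)=2; free=4−2=2
SNF(R) diag = [5, 5] → torsion [5, 5]

Answer: M ≅ ℤ^2 ⊕ ℤ/5 ⊕ ℤ/5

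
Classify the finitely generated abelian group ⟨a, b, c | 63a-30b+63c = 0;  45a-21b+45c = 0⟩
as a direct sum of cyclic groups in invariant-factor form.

rank_ℚ(R)=2; free=3−2=1
SNF(R) diag = [3, 9] → torsion [3, 9]

Answer: M ≅ ℤ^1 ⊕ ℤ/3 ⊕ ℤ/9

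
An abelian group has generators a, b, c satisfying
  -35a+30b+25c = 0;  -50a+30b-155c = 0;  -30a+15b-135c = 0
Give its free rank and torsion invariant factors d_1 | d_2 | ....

Answer: M ≅ ℤ/5 ⊕ ℤ/15 ⊕ ℤ/15

Derivation:
rank_ℚ(R)=3; free=3−3=0
SNF(R) diag = [5, 15, 15] → torsion [5, 15, 15]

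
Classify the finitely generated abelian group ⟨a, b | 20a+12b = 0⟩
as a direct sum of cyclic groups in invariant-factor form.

Answer: M ≅ ℤ^1 ⊕ ℤ/4

Derivation:
rank_ℚ(R)=1; free=2−1=1
SNF(R) diag = [4] → torsion [4]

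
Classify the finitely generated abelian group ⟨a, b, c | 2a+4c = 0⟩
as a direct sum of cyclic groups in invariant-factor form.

Answer: M ≅ ℤ^2 ⊕ ℤ/2

Derivation:
rank_ℚ(R)=1; free=3−1=2
SNF(R) diag = [2] → torsion [2]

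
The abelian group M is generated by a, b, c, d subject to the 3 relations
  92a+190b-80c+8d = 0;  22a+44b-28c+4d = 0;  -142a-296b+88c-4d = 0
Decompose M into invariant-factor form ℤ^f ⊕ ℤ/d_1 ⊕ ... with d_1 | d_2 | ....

rank_ℚ(R)=3; free=4−3=1
SNF(R) diag = [2, 6, 12] → torsion [2, 6, 12]

Answer: M ≅ ℤ^1 ⊕ ℤ/2 ⊕ ℤ/6 ⊕ ℤ/12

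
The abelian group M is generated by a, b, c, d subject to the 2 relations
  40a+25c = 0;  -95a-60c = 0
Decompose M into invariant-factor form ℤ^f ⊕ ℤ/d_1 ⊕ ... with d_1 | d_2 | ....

rank_ℚ(R)=2; free=4−2=2
SNF(R) diag = [5, 5] → torsion [5, 5]

Answer: M ≅ ℤ^2 ⊕ ℤ/5 ⊕ ℤ/5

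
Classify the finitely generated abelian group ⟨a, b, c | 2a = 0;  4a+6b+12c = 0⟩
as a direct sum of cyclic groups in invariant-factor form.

Answer: M ≅ ℤ^1 ⊕ ℤ/2 ⊕ ℤ/6

Derivation:
rank_ℚ(R)=2; free=3−2=1
SNF(R) diag = [2, 6] → torsion [2, 6]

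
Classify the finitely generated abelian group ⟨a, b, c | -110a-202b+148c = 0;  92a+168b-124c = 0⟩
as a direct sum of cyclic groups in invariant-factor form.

Answer: M ≅ ℤ^1 ⊕ ℤ/2 ⊕ ℤ/4

Derivation:
rank_ℚ(R)=2; free=3−2=1
SNF(R) diag = [2, 4] → torsion [2, 4]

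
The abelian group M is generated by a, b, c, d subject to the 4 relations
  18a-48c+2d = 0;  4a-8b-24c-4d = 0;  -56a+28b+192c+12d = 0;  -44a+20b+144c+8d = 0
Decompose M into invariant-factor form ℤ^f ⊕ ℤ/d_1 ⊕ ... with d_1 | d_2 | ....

rank_ℚ(R)=4; free=4−4=0
SNF(R) diag = [2, 4, 8, 24] → torsion [2, 4, 8, 24]

Answer: M ≅ ℤ/2 ⊕ ℤ/4 ⊕ ℤ/8 ⊕ ℤ/24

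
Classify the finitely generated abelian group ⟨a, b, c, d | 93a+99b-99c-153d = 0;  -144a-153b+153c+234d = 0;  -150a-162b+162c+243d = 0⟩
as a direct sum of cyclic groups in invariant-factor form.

rank_ℚ(R)=3; free=4−3=1
SNF(R) diag = [3, 9, 27] → torsion [3, 9, 27]

Answer: M ≅ ℤ^1 ⊕ ℤ/3 ⊕ ℤ/9 ⊕ ℤ/27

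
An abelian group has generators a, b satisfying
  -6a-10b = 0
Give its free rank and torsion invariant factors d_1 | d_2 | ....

Answer: M ≅ ℤ^1 ⊕ ℤ/2

Derivation:
rank_ℚ(R)=1; free=2−1=1
SNF(R) diag = [2] → torsion [2]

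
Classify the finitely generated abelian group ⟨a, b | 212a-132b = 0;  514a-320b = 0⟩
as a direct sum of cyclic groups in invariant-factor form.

rank_ℚ(R)=2; free=2−2=0
SNF(R) diag = [2, 4] → torsion [2, 4]

Answer: M ≅ ℤ/2 ⊕ ℤ/4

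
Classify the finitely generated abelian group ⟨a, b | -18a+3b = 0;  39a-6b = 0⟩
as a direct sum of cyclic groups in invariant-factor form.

Answer: M ≅ ℤ/3 ⊕ ℤ/3

Derivation:
rank_ℚ(R)=2; free=2−2=0
SNF(R) diag = [3, 3] → torsion [3, 3]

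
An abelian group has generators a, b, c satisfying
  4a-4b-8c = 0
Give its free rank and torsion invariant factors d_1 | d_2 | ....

Answer: M ≅ ℤ^2 ⊕ ℤ/4

Derivation:
rank_ℚ(R)=1; free=3−1=2
SNF(R) diag = [4] → torsion [4]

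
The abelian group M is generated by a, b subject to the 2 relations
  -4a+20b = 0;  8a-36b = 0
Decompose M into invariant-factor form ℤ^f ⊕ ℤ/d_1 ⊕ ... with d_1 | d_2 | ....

rank_ℚ(R)=2; free=2−2=0
SNF(R) diag = [4, 4] → torsion [4, 4]

Answer: M ≅ ℤ/4 ⊕ ℤ/4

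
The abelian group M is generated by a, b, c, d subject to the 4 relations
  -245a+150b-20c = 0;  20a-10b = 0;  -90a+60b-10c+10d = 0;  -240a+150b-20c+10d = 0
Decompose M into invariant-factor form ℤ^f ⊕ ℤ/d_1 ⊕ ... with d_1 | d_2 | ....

Answer: M ≅ ℤ/5 ⊕ ℤ/10 ⊕ ℤ/10 ⊕ ℤ/10

Derivation:
rank_ℚ(R)=4; free=4−4=0
SNF(R) diag = [5, 10, 10, 10] → torsion [5, 10, 10, 10]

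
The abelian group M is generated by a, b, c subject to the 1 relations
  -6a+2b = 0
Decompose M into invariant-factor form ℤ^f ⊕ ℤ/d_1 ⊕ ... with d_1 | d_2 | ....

rank_ℚ(R)=1; free=3−1=2
SNF(R) diag = [2] → torsion [2]

Answer: M ≅ ℤ^2 ⊕ ℤ/2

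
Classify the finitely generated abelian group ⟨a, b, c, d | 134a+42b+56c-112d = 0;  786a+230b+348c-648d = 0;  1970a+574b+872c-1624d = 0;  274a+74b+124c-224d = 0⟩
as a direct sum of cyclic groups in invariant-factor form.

Answer: M ≅ ℤ/2 ⊕ ℤ/4 ⊕ ℤ/12 ⊕ ℤ/24

Derivation:
rank_ℚ(R)=4; free=4−4=0
SNF(R) diag = [2, 4, 12, 24] → torsion [2, 4, 12, 24]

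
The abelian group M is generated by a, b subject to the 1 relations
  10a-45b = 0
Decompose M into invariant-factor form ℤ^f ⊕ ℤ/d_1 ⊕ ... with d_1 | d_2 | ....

rank_ℚ(R)=1; free=2−1=1
SNF(R) diag = [5] → torsion [5]

Answer: M ≅ ℤ^1 ⊕ ℤ/5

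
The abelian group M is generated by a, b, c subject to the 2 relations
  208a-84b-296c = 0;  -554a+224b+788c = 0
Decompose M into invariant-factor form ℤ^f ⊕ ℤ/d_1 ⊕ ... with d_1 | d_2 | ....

rank_ℚ(R)=2; free=3−2=1
SNF(R) diag = [2, 4] → torsion [2, 4]

Answer: M ≅ ℤ^1 ⊕ ℤ/2 ⊕ ℤ/4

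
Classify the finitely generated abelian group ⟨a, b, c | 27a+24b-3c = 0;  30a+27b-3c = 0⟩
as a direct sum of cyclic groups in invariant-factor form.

rank_ℚ(R)=2; free=3−2=1
SNF(R) diag = [3, 3] → torsion [3, 3]

Answer: M ≅ ℤ^1 ⊕ ℤ/3 ⊕ ℤ/3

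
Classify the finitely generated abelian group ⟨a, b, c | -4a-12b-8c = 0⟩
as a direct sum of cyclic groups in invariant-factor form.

Answer: M ≅ ℤ^2 ⊕ ℤ/4

Derivation:
rank_ℚ(R)=1; free=3−1=2
SNF(R) diag = [4] → torsion [4]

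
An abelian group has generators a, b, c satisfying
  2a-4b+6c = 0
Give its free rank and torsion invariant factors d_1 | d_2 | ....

rank_ℚ(R)=1; free=3−1=2
SNF(R) diag = [2] → torsion [2]

Answer: M ≅ ℤ^2 ⊕ ℤ/2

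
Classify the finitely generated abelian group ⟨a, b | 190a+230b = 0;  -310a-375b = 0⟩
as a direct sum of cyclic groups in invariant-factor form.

Answer: M ≅ ℤ/5 ⊕ ℤ/10

Derivation:
rank_ℚ(R)=2; free=2−2=0
SNF(R) diag = [5, 10] → torsion [5, 10]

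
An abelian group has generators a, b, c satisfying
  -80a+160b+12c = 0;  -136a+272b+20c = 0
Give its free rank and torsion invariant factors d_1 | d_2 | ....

rank_ℚ(R)=2; free=3−2=1
SNF(R) diag = [4, 8] → torsion [4, 8]

Answer: M ≅ ℤ^1 ⊕ ℤ/4 ⊕ ℤ/8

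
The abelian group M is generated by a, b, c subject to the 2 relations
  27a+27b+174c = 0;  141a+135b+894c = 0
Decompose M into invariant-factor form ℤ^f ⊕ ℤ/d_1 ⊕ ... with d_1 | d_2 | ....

rank_ℚ(R)=2; free=3−2=1
SNF(R) diag = [3, 6] → torsion [3, 6]

Answer: M ≅ ℤ^1 ⊕ ℤ/3 ⊕ ℤ/6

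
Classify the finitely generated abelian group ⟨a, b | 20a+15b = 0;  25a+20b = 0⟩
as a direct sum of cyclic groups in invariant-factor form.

Answer: M ≅ ℤ/5 ⊕ ℤ/5

Derivation:
rank_ℚ(R)=2; free=2−2=0
SNF(R) diag = [5, 5] → torsion [5, 5]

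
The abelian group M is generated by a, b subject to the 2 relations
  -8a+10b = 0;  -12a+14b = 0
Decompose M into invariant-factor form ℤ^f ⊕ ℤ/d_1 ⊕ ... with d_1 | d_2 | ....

Answer: M ≅ ℤ/2 ⊕ ℤ/4

Derivation:
rank_ℚ(R)=2; free=2−2=0
SNF(R) diag = [2, 4] → torsion [2, 4]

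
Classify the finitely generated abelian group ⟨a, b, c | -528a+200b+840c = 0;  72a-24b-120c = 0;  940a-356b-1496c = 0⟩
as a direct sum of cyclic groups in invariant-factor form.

Answer: M ≅ ℤ/4 ⊕ ℤ/8 ⊕ ℤ/24

Derivation:
rank_ℚ(R)=3; free=3−3=0
SNF(R) diag = [4, 8, 24] → torsion [4, 8, 24]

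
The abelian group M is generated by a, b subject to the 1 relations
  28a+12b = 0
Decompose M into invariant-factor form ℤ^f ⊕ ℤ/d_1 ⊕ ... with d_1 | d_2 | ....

rank_ℚ(R)=1; free=2−1=1
SNF(R) diag = [4] → torsion [4]

Answer: M ≅ ℤ^1 ⊕ ℤ/4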